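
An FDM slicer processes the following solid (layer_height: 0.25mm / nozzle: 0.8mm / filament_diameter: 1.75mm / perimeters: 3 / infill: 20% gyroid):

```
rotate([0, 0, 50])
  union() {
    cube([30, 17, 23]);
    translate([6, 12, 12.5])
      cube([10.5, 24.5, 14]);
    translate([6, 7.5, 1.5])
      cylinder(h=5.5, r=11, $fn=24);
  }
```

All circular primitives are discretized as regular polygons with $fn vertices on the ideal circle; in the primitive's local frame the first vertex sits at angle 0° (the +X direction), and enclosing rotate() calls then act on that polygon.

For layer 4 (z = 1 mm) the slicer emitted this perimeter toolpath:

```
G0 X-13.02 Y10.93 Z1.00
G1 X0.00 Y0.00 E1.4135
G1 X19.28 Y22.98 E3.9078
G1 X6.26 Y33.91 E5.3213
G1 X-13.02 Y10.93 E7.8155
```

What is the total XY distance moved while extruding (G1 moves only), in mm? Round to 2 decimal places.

Sum the Euclidean lengths of each G1 segment: total = 93.99 mm.

93.99 mm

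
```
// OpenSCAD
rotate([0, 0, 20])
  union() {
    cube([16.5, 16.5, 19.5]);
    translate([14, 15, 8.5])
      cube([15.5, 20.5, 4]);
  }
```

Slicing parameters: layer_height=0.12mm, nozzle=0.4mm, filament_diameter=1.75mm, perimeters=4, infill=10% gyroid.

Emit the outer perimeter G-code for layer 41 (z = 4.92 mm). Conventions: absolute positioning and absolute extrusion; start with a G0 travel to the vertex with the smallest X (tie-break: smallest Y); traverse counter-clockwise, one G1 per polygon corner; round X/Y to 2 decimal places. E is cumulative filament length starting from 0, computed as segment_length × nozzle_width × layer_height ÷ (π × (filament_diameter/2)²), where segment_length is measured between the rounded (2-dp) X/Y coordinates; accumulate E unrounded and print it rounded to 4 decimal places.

At z = 4.92 mm: the cube is present — its section is the full 16.5×16.5 rectangle; the cube at (14, 15) is not intersected at this z (z outside [8.5, 12.5]); Taking the union: only the 16.5×16.5 cube is present, so the union is just that shape — 1 connected region; (rotated 20° about Z; rotation is an isometry so areas/perimeters/island counts are preserved). The outline is a single polygon with 4 vertices. Extrusion per mm of travel: 0.4 × 0.12 / (π × 0.875²) = 0.019956. Accumulating E over each segment gives final E = 1.3169.

G0 X-5.64 Y15.50 Z4.92
G1 X0.00 Y0.00 E0.3292
G1 X15.50 Y5.64 E0.6583
G1 X9.86 Y21.15 E0.9877
G1 X-5.64 Y15.50 E1.3169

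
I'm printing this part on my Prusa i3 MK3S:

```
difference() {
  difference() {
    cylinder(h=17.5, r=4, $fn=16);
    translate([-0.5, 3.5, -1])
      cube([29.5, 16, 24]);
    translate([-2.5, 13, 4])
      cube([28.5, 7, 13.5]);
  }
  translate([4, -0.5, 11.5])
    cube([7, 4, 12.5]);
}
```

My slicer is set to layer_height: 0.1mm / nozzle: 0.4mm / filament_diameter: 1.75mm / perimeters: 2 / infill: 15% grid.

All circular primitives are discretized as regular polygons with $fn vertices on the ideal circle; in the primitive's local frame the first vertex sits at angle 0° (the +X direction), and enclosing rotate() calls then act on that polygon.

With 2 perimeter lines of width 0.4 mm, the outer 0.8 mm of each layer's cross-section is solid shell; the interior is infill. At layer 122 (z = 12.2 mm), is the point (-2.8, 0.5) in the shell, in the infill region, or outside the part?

At z = 12.2 mm: the cylinder: section is a regular 16-gon, circumradius r=4; the cube at (-0.5, 3.5) (footprint 29.5×16) is included at this height; the cube at (-2.5, 13) (footprint 28.5×7) is included at this height; Taking the first minus the rest: starting from the r=4 cylinder, the 29.5×16 cube at (-0.5, 3.5) partially overlaps it — only the 0.79 mm² overlap (of its 472.00 mm²) is removed, clipping the outline; the 28.5×7 cube at (-2.5, 13) misses the remaining region (no effect) — 1 connected region; the cube at (4, -0.5) (footprint 7×4) is included at this height; Taking the first minus the rest: starting from the result so far, the 7×4 cube at (4, -0.5) misses the remaining region (no effect) — 1 connected region. Overall, the cross-section is a single solid region. The nearest boundary edge runs (-4.00, 0.00)→(-3.70, 1.53); distance from the point to it = 1.08 mm. The point is inside the cross-section and 1.08 mm from the nearest boundary — more than the 0.8 mm shell width (2 × 0.4), so it's in the infill interior.

infill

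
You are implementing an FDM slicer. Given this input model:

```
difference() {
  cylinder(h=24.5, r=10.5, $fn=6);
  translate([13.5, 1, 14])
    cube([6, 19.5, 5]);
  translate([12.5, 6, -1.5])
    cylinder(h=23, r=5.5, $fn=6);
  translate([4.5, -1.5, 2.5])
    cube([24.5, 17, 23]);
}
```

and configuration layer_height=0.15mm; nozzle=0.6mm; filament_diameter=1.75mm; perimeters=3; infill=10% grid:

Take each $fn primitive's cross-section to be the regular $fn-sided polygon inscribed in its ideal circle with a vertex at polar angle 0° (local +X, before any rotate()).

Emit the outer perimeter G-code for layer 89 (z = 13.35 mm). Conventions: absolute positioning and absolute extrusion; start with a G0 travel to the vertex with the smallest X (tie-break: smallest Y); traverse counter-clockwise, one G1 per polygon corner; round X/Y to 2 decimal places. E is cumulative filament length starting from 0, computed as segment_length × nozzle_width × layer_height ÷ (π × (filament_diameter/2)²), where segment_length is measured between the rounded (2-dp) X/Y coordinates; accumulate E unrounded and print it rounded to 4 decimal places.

At z = 13.35 mm: the r=10.5 cylinder contributes a regular 6-gon of circumradius 10.5; the cube at (13.5, 1) does not reach this height (z outside [14, 19]); the r=5.5 cylinder at (12.5, 6) gives a regular 6-gon of circumradius 5.5 (constant along its height); the cube at (4.5, -1.5) is present — its section is the full 24.5×17 rectangle; After the difference (first − rest): starting from the r=10.5 cylinder, the r=5.5 cylinder at (12.5, 6) partially overlaps it — only the 0.17 mm² overlap (of its 78.59 mm²) is removed, clipping the outline; the 24.5×17 cube at (4.5, -1.5) partially overlaps it — only the 38.87 mm² overlap (of its 416.50 mm²) is removed, clipping the outline — 1 connected region. The outline is a single polygon with 7 vertices. Extrusion per mm of travel: 0.6 × 0.15 / (π × 0.875²) = 0.037418. Accumulating E over each segment gives final E = 2.4594.

G0 X-10.50 Y0.00 Z13.35
G1 X-5.25 Y-9.09 E0.3928
G1 X5.25 Y-9.09 E0.7857
G1 X9.63 Y-1.50 E1.1136
G1 X4.50 Y-1.50 E1.3055
G1 X4.50 Y9.09 E1.7018
G1 X-5.25 Y9.09 E2.0666
G1 X-10.50 Y0.00 E2.4594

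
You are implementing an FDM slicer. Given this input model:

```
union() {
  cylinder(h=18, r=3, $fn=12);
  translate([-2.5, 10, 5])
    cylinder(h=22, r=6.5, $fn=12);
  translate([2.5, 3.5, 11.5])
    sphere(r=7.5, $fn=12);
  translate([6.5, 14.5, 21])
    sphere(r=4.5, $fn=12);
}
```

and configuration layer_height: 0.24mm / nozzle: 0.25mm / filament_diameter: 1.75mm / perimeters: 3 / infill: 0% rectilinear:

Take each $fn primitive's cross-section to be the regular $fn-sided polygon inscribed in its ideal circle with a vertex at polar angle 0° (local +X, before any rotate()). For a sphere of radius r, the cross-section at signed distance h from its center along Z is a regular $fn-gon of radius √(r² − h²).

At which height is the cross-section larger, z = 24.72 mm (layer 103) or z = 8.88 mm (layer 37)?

Layer 103 (z = 24.72): the cylinder is not intersected at this z (z outside [0, 18]); the r=6.5 cylinder at (-2.5, 10) gives a regular 12-gon of circumradius 6.5 (constant along its height) (area = (12/2)·6.500²·sin(360°/12) = 126.75 mm²); the sphere at (2.5, 3.5) is absent (|z−center|=13.220 > r=7.5); the r=4.5 sphere at (6.5, 14.5) slices to a regular 12-gon of circumradius 2.532 (√(r²−h²) with h=3.72 from center) (area = (12/2)·2.532²·sin(360°/12) = 19.23 mm²); Merging all regions: the 2 present regions are separate (no shared area or edge), so areas and boundary lengths simply add and each stays a separate island — area = 145.98 mm². So its area = 145.98 mm². Layer 37 (z = 8.88): the r=3 cylinder gives a regular 12-gon of circumradius 3 (constant along its height) (area = (12/2)·3.000²·sin(360°/12) = 27.00 mm²); the r=6.5 cylinder at (-2.5, 10) gives a regular 12-gon of circumradius 6.5 (constant along its height) (area = (12/2)·6.500²·sin(360°/12) = 126.75 mm²); the sphere at (2.5, 3.5): section is a regular 12-gon, circumradius = √(r²−h²) = √(7.5²−2.62²) = 7.027 (area = (12/2)·7.027²·sin(360°/12) = 148.16 mm²); the sphere at (6.5, 14.5) is absent (|z−center|=12.120 > r=4.5); Combining (union): the regions partially overlap — summed areas 301.91 mm² minus the doubly-counted overlap 62.29 mm² gives 239.62 mm² — area = 239.62 mm². So its area = 239.62 mm². Layer 37 is larger (239.62 vs 145.98 mm²).

layer 37 (z = 8.88 mm)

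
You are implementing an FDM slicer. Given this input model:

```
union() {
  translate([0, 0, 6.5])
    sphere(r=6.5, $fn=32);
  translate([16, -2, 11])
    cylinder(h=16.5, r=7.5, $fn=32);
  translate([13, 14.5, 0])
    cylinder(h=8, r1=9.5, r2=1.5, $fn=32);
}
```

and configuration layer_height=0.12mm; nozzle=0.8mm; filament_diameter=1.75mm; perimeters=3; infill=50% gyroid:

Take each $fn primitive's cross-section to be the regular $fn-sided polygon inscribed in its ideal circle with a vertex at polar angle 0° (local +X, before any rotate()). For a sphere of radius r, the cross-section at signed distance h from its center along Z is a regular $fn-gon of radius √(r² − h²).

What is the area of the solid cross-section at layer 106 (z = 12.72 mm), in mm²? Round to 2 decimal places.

186.70 mm²

At z = 12.72 mm: the sphere: section is a regular 32-gon, circumradius = √(r²−h²) = √(6.5²−6.22²) = 1.887 (area = (32/2)·1.887²·sin(360°/32) = 11.12 mm²); the r=7.5 cylinder at (16, -2) contributes a regular 32-gon of circumradius 7.5 (area = (32/2)·7.500²·sin(360°/32) = 175.58 mm²); the cone at (13, 14.5) is absent (z outside [0, 8]); Combining (union): the 2 present regions are separate (no shared area or edge), so areas and boundary lengths simply add and each stays a separate island — area = 186.70 mm². Overall, the cross-section has 2 separate islands. Net area = 186.70 mm².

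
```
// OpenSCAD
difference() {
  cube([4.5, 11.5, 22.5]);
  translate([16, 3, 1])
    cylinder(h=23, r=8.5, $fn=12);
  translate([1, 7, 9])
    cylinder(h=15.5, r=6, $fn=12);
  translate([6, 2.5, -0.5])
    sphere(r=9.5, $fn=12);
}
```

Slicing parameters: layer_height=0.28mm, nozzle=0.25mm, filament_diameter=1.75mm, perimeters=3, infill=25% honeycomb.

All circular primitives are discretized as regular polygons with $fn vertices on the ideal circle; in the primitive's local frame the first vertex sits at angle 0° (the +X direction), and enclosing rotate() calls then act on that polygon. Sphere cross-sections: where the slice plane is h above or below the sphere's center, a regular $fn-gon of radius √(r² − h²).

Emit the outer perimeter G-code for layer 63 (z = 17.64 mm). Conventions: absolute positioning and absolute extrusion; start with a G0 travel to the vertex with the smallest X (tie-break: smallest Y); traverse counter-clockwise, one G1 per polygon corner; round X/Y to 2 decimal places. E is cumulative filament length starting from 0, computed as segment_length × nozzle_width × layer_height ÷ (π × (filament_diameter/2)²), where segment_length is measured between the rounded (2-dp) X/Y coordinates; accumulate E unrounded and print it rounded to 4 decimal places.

G0 X0.00 Y0.00 Z17.64
G1 X4.50 Y0.00 E0.1310
G1 X4.50 Y2.30 E0.1979
G1 X4.00 Y1.80 E0.2185
G1 X1.00 Y1.00 E0.3088
G1 X0.00 Y1.27 E0.3390
G1 X0.00 Y0.00 E0.3759

At z = 17.64 mm: the cube (footprint 4.5×11.5) is included at this height; the r=8.5 cylinder at (16, 3) contributes a regular 12-gon of circumradius 8.5; the r=6 cylinder at (1, 7) gives a regular 12-gon of circumradius 6 (constant along its height); the sphere at (6, 2.5) is not intersected at this z (|z−center|=18.140 > r=9.5); After the difference (first − rest): starting from the 4.5×11.5 cube, the r=8.5 cylinder at (16, 3) misses the remaining region (no effect); the r=6 cylinder at (1, 7) partially overlaps it — only the 45.38 mm² overlap (of its 108.00 mm²) is removed, clipping the outline — 1 connected region. The outline is a single polygon with 6 vertices. Extrusion per mm of travel: 0.25 × 0.28 / (π × 0.875²) = 0.029103. Accumulating E over each segment gives final E = 0.3759.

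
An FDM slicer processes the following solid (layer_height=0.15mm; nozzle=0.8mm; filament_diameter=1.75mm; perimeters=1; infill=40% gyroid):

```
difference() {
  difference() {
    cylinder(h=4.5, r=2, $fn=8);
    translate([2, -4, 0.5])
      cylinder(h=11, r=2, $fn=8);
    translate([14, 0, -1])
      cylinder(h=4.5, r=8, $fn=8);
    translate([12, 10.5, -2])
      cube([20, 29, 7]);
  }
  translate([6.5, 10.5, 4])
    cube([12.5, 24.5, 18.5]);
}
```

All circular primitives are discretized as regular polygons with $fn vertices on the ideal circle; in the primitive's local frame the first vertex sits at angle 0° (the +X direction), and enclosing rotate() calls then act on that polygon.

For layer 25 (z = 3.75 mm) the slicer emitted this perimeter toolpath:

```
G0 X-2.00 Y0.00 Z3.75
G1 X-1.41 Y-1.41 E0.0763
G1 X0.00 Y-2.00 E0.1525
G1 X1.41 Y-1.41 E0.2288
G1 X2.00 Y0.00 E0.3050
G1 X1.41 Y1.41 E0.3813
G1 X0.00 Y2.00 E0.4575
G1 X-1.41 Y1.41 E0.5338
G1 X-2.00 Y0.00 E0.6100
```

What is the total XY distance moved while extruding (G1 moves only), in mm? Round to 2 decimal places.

12.23 mm

Sum the Euclidean lengths of each G1 segment: total = 12.23 mm.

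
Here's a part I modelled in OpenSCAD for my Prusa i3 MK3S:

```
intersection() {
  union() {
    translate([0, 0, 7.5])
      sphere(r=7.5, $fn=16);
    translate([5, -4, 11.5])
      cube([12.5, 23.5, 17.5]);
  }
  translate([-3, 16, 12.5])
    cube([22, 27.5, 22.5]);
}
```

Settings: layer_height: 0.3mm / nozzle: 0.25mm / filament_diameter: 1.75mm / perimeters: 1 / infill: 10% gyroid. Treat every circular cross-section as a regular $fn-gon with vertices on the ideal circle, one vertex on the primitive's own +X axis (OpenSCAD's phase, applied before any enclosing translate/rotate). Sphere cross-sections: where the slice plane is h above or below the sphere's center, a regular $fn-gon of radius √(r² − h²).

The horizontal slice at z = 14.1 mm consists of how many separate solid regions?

At z = 14.1 mm: the r=7.5 sphere contributes a regular 16-gon of circumradius √(7.5²−6.6²) = 3.562; the cube at (5, -4) is present — its section is the full 12.5×23.5 rectangle; Taking the union: the 2 present regions are separate (no shared area or edge), so areas and boundary lengths simply add and each stays a separate island — 2 connected regions; the 22×27.5 cube at (-3, 16) contributes its full rectangle; Taking the intersection: the 22×27.5 cube at (-3, 16) partially overlaps the result so far; clipping to the common part keeps 43.75 mm² — 1 connected region. The result has 1 disconnected region.

1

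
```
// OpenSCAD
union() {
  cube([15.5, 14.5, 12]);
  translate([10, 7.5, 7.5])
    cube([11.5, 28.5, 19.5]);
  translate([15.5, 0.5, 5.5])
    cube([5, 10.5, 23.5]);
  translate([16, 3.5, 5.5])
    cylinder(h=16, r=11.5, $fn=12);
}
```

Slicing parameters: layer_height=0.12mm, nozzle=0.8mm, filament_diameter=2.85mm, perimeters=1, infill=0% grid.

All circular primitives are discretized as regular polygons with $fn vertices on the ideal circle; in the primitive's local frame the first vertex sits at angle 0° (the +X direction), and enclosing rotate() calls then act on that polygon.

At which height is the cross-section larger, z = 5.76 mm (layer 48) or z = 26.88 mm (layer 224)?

layer 48 (z = 5.76 mm)

Layer 48 (z = 5.76): the cube is present — its section is the full 15.5×14.5 rectangle (area 224.75 mm²); the cube at (10, 7.5) is absent (z outside [7.5, 27]); the cube at (15.5, 0.5) (footprint 5×10.5) is included at this height (area 52.50 mm²); the cylinder at (16, 3.5): section is a regular 12-gon, circumradius r=11.5 (area = (12/2)·11.500²·sin(360°/12) = 396.75 mm²); Merging all regions: the regions partially overlap — summed areas 674.00 mm² minus the doubly-counted overlap 182.58 mm² gives 491.42 mm² — area = 491.42 mm². So its area = 491.42 mm². Layer 224 (z = 26.88): the cube is not intersected at this z (z outside [0, 12]); the cube at (10, 7.5) is present — its section is the full 11.5×28.5 rectangle (area 327.75 mm²); the cube at (15.5, 0.5) (footprint 5×10.5) is included at this height (area 52.50 mm²); the cylinder at (16, 3.5) is not intersected at this z (z outside [5.5, 21.5]); Merging all regions: the regions partially overlap — summed areas 380.25 mm² minus the doubly-counted overlap 17.50 mm² gives 362.75 mm² — area = 362.75 mm². So its area = 362.75 mm². Layer 48 is larger (491.42 vs 362.75 mm²).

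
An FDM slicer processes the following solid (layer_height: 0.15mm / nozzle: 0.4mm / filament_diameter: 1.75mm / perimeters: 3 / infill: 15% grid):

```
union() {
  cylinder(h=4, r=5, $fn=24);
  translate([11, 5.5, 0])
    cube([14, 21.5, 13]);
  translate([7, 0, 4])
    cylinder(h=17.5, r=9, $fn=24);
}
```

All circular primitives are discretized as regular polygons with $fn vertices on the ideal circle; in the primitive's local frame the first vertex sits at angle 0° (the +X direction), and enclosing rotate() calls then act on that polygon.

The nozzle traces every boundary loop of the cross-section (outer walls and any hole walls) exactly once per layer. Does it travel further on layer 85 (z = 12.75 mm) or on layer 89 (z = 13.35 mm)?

layer 85 (z = 12.75 mm)

Layer 85 (z = 12.75): the cylinder does not reach this height (z outside [0, 4]); the 14×21.5 cube at (11, 5.5) contributes its full rectangle (perimeter 71.00 mm); the r=9 cylinder at (7, 0) gives a regular 24-gon of circumradius 9 (constant along its height) (perimeter = 2·24·9.000·sin(180°/24) = 56.39 mm); Combining (union): the regions partially overlap (shared area 4.43 mm²), so the edge portions inside another operand are dropped and the merged outline is re-measured after clipping — boundary = 117.88 mm. So its perimeter = 117.88 mm. Layer 89 (z = 13.35): the cylinder is not intersected at this z (z outside [0, 4]); the cube at (11, 5.5) does not reach this height (z outside [0, 13]); the cylinder at (7, 0): section is a regular 24-gon, circumradius r=9 (perimeter = 2·24·9.000·sin(180°/24) = 56.39 mm); Merging all regions: only the r=9 cylinder at (7, 0) is present, so the union is just that shape — boundary = 56.39 mm. So its perimeter = 56.39 mm. Layer 85 is larger (117.88 vs 56.39 mm).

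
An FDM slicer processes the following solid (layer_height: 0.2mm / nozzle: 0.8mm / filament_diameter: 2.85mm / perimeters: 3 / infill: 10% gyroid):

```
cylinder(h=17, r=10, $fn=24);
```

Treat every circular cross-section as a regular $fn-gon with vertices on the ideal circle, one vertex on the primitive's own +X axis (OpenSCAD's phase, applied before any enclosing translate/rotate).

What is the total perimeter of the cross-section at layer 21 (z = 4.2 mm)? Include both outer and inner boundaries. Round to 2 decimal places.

62.65 mm

At z = 4.2 mm: the r=10 cylinder gives a regular 24-gon of circumradius 10 (constant along its height) (perimeter = 2·24·10.000·sin(180°/24) = 62.65 mm). Overall, the cross-section is a single solid region. Total boundary length (outer) = 62.65 mm.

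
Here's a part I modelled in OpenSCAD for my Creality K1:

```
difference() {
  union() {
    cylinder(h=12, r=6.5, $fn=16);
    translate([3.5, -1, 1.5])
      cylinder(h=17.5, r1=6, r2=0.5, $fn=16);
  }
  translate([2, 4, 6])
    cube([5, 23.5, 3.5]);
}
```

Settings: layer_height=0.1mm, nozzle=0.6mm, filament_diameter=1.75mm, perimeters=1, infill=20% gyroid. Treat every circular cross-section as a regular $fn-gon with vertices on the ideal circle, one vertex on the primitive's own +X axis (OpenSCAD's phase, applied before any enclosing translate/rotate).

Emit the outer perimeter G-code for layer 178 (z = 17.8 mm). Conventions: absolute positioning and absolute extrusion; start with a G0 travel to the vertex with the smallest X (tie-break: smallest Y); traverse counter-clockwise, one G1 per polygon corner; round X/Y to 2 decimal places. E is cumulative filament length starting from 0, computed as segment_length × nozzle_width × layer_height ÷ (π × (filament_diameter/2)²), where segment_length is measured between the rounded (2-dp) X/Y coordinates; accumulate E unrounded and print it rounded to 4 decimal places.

At z = 17.8 mm: the cylinder does not reach this height (z outside [0, 12]); the cone at (3.5, -1): at t=0.931 of its height the radius interpolates to r₁+(r₂−r₁)t = 0.877, giving a regular 16-gon of that circumradius; Combining (union): only the cone at (3.5, -1) is present, so the union is just that shape — 1 connected region; the cube at (2, 4) does not reach this height (z outside [6, 9.5]); Subtracting the remaining from the first: none of the subtracted shapes is present at this height, so the result so far is unchanged — 1 connected region. The outline is a single polygon with 16 vertices. Extrusion per mm of travel: 0.6 × 0.1 / (π × 0.875²) = 0.024945. Accumulating E over each segment gives final E = 0.1368.

G0 X2.62 Y-1.00 Z17.80
G1 X2.69 Y-1.34 E0.0087
G1 X2.88 Y-1.62 E0.0171
G1 X3.16 Y-1.81 E0.0255
G1 X3.50 Y-1.88 E0.0342
G1 X3.84 Y-1.81 E0.0429
G1 X4.12 Y-1.62 E0.0513
G1 X4.31 Y-1.34 E0.0597
G1 X4.38 Y-1.00 E0.0684
G1 X4.31 Y-0.66 E0.0771
G1 X4.12 Y-0.38 E0.0855
G1 X3.84 Y-0.19 E0.0939
G1 X3.50 Y-0.12 E0.1026
G1 X3.16 Y-0.19 E0.1113
G1 X2.88 Y-0.38 E0.1197
G1 X2.69 Y-0.66 E0.1281
G1 X2.62 Y-1.00 E0.1368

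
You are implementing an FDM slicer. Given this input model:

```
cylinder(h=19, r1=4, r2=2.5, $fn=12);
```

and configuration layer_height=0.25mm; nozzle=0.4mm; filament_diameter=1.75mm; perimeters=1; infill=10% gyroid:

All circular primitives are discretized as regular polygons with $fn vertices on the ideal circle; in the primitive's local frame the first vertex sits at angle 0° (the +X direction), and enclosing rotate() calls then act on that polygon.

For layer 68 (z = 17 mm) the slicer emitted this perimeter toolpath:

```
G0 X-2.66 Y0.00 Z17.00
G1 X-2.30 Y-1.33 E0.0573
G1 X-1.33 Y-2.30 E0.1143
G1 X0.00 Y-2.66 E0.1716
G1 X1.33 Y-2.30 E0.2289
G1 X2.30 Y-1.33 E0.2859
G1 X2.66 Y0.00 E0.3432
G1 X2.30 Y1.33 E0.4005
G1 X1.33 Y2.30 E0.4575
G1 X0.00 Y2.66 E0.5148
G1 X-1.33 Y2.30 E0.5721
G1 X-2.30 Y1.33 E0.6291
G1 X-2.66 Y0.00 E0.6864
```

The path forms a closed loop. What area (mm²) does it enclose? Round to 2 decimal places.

Apply the shoelace formula to the sequence of (X, Y) vertices; enclosed area = 21.19 mm².

21.19 mm²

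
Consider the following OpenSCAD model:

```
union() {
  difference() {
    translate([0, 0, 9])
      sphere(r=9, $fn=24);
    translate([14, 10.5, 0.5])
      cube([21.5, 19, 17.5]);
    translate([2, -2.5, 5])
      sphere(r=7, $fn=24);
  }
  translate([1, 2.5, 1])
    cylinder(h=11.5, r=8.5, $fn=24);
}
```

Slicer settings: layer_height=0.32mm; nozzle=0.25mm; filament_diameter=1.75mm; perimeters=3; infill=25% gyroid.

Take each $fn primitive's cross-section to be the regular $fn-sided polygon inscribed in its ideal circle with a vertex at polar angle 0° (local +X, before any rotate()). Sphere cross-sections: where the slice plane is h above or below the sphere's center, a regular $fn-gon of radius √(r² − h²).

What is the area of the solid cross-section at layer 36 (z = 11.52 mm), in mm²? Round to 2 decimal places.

At z = 11.52 mm: the sphere: section is a regular 24-gon, circumradius = √(r²−h²) = √(9²−2.52²) = 8.640 (area = (24/2)·8.640²·sin(360°/24) = 231.85 mm²); the cube at (14, 10.5) is present — its section is the full 21.5×19 rectangle (area 408.50 mm²); the r=7 sphere at (2, -2.5) slices to a regular 24-gon of circumradius 2.547 (√(r²−h²) with h=6.52 from center) (area = (24/2)·2.547²·sin(360°/24) = 20.16 mm²); After the difference (first − rest): starting from the r=9 sphere (231.85 mm²), the 21.5×19 cube at (14, 10.5) misses the remaining region (no effect); the r=7 sphere at (2, -2.5) lies wholly inside it (removes its full 20.16 mm² and its 15.96 mm outline becomes a hole wall) — area = 211.69 mm²; the r=8.5 cylinder at (1, 2.5) gives a regular 24-gon of circumradius 8.5 (constant along its height) (area = (24/2)·8.500²·sin(360°/24) = 224.40 mm²); Taking the union: the regions partially overlap — summed areas 436.09 mm² minus the doubly-counted overlap 162.20 mm² gives 273.89 mm² — area = 273.89 mm². Overall, the cross-section is a single solid region. Net area = 273.89 mm².

273.89 mm²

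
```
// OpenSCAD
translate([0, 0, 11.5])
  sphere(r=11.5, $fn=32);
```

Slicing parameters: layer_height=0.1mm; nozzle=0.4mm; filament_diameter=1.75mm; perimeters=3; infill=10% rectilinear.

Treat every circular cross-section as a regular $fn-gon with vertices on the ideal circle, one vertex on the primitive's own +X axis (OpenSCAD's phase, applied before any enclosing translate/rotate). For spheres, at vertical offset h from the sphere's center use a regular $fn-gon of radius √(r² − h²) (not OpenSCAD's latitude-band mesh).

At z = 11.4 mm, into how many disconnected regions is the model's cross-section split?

At z = 11.4 mm: the r=11.5 sphere contributes a regular 32-gon of circumradius √(11.5²−0.1²) = 11.500. The result has 1 disconnected region.

1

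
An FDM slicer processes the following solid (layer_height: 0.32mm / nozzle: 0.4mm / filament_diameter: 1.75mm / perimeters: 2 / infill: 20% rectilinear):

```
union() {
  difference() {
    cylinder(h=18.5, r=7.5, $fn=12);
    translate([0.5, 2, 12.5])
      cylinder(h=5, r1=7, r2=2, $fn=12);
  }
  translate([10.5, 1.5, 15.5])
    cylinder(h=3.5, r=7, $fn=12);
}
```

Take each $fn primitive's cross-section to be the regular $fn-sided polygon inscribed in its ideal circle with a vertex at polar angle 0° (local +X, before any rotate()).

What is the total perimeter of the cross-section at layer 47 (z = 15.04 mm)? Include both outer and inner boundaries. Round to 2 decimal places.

At z = 15.04 mm: the r=7.5 cylinder contributes a regular 12-gon of circumradius 7.5 (perimeter = 2·12·7.500·sin(180°/12) = 46.59 mm); the cone at (0.5, 2) contributes a regular 12-gon of circumradius 4.460 (interpolated between r1=7 and r2=2 at t=0.508) (perimeter = 2·12·4.460·sin(180°/12) = 27.70 mm); Subtracting the remaining from the first: starting from the r=7.5 cylinder, the cone at (0.5, 2) lies wholly inside it (removes its full 59.67 mm² and its 27.70 mm outline becomes a hole wall) — boundary (outer + 1 inner loop) = 74.29 mm; the cylinder at (10.5, 1.5) is not intersected at this z (z outside [15.5, 19]); Taking the union: only that combined region is present, so the union is just that shape — boundary (outer + 1 inner loop) = 74.29 mm. Overall, the cross-section is one region with 1 hole. Total boundary length (outer + inner) = 74.29 mm.

74.29 mm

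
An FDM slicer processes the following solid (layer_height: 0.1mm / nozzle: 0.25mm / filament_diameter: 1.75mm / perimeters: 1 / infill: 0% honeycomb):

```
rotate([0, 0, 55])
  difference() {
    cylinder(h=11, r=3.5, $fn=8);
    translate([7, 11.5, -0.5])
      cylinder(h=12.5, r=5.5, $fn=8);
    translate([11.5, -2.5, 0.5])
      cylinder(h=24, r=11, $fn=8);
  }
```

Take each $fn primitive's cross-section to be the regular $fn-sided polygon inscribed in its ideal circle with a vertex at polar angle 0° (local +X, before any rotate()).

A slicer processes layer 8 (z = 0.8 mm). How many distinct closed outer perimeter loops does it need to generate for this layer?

1

At z = 0.8 mm: the cylinder: section is a regular 8-gon, circumradius r=3.5; the r=5.5 cylinder at (7, 11.5) gives a regular 8-gon of circumradius 5.5 (constant along its height); the r=11 cylinder at (11.5, -2.5) gives a regular 8-gon of circumradius 11 (constant along its height); Taking the first minus the rest: starting from the r=3.5 cylinder, the r=5.5 cylinder at (7, 11.5) misses the remaining region (no effect); the r=11 cylinder at (11.5, -2.5) partially overlaps it — only the 7.89 mm² overlap (of its 342.24 mm²) is removed, clipping the outline — 1 connected region; (rotated 55° about Z; rotation is an isometry so areas/perimeters/island counts are preserved). The result has 1 disconnected region.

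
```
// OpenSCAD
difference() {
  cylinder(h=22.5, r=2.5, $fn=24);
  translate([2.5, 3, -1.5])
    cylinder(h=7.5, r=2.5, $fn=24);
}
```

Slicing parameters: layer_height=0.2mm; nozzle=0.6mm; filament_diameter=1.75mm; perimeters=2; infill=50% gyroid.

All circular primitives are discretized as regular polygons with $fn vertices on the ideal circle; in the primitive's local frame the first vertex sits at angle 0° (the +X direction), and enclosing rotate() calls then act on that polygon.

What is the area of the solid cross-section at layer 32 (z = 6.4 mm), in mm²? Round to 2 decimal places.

19.41 mm²

At z = 6.4 mm: the r=2.5 cylinder contributes a regular 24-gon of circumradius 2.5 (area = (24/2)·2.500²·sin(360°/24) = 19.41 mm²); the cylinder at (2.5, 3) is absent (z outside [-1.5, 6]); After the difference (first − rest): none of the subtracted shapes is present at this height, so the r=2.5 cylinder is unchanged — area = 19.41 mm². Overall, the cross-section is a single solid region. Net area = 19.41 mm².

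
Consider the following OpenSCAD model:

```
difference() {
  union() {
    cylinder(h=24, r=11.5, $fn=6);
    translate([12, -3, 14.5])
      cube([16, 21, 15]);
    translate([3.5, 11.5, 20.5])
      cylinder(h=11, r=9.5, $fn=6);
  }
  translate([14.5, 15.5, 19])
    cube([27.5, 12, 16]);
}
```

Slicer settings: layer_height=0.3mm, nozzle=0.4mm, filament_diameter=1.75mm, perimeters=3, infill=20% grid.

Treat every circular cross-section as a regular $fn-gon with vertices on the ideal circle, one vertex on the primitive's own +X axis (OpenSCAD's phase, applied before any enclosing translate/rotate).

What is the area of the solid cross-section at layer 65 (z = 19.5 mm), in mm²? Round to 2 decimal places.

645.85 mm²

At z = 19.5 mm: the r=11.5 cylinder contributes a regular 6-gon of circumradius 11.5 (area = (6/2)·11.500²·sin(360°/6) = 343.60 mm²); the cube at (12, -3) is present — its section is the full 16×21 rectangle (area 336.00 mm²); the cylinder at (3.5, 11.5) does not reach this height (z outside [20.5, 31.5]); Taking the union: the 2 present regions are separate (no shared area or edge), so areas and boundary lengths simply add and each stays a separate island — area = 679.60 mm²; the cube at (14.5, 15.5) is present — its section is the full 27.5×12 rectangle (area 330.00 mm²); Taking the first minus the rest: starting from that combined region (679.60 mm²), the 27.5×12 cube at (14.5, 15.5) partially overlaps it — only the 33.75 mm² overlap (of its 330.00 mm²) is removed, clipping the outline — area = 645.85 mm². Overall, the cross-section has 2 separate islands. Net area = 645.85 mm².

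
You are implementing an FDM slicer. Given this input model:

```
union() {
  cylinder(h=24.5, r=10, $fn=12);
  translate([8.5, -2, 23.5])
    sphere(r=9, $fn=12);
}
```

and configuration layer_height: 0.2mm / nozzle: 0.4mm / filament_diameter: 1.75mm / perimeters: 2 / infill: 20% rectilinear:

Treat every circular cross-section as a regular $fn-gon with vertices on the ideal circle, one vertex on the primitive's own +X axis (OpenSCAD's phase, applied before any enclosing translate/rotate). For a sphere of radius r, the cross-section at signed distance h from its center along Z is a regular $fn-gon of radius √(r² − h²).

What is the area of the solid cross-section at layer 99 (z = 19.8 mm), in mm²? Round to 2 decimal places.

403.26 mm²

At z = 19.8 mm: the r=10 cylinder contributes a regular 12-gon of circumradius 10 (area = (12/2)·10.000²·sin(360°/12) = 300.00 mm²); the r=9 sphere at (8.5, -2) contributes a regular 12-gon of circumradius √(9²−3.7²) = 8.204 (area = (12/2)·8.204²·sin(360°/12) = 201.93 mm²); Merging all regions: the regions partially overlap — summed areas 501.93 mm² minus the doubly-counted overlap 98.67 mm² gives 403.26 mm² — area = 403.26 mm². Overall, the cross-section is a single solid region. Net area = 403.26 mm².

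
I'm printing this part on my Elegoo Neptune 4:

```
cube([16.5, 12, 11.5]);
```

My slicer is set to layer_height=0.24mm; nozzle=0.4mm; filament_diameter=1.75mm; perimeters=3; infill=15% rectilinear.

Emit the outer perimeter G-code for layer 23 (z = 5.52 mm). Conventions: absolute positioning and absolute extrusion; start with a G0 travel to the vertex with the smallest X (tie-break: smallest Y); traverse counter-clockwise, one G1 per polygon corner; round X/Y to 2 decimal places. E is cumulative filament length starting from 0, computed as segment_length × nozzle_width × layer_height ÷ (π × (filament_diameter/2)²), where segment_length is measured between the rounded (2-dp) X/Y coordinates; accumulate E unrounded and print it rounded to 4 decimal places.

G0 X0.00 Y0.00 Z5.52
G1 X16.50 Y0.00 E0.6586
G1 X16.50 Y12.00 E1.1375
G1 X0.00 Y12.00 E1.7960
G1 X0.00 Y0.00 E2.2750

At z = 5.52 mm: the cube (footprint 16.5×12) is included at this height. The outline is a single polygon with 4 vertices. Extrusion per mm of travel: 0.4 × 0.24 / (π × 0.875²) = 0.039912. Accumulating E over each segment gives final E = 2.2750.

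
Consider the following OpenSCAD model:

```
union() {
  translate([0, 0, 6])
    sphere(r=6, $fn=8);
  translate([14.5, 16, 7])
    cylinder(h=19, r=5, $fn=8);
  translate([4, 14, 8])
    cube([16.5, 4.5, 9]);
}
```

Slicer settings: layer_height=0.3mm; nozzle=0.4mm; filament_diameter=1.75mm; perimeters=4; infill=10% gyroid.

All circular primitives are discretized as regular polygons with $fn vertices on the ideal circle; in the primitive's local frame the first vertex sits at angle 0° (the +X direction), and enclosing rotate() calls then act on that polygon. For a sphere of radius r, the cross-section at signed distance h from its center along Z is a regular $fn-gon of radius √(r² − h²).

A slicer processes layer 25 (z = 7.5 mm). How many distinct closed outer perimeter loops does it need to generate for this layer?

At z = 7.5 mm: the r=6 sphere contributes a regular 8-gon of circumradius √(6²−1.5²) = 5.809; the r=5 cylinder at (14.5, 16) contributes a regular 8-gon of circumradius 5; the cube at (4, 14) is not intersected at this z (z outside [8, 17]); Combining (union): the 2 present regions are separate (no shared area or edge), so areas and boundary lengths simply add and each stays a separate island — 2 connected regions. The result has 2 disconnected regions.

2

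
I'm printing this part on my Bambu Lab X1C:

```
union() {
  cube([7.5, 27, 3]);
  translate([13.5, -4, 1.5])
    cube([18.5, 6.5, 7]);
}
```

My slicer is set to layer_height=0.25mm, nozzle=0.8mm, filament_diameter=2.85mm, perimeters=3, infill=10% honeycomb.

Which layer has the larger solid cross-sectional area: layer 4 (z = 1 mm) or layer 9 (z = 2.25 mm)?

Layer 4 (z = 1): the 7.5×27 cube contributes its full rectangle (area 202.50 mm²); the cube at (13.5, -4) is not intersected at this z (z outside [1.5, 8.5]); Merging all regions: only the 7.5×27 cube is present, so the union is just that shape — area = 202.50 mm². So its area = 202.50 mm². Layer 9 (z = 2.25): the 7.5×27 cube contributes its full rectangle (area 202.50 mm²); the cube at (13.5, -4) (footprint 18.5×6.5) is included at this height (area 120.25 mm²); Taking the union: the 2 present regions are separate (no shared area or edge), so areas and boundary lengths simply add and each stays a separate island — area = 322.75 mm². So its area = 322.75 mm². Layer 9 is larger (322.75 vs 202.50 mm²).

layer 9 (z = 2.25 mm)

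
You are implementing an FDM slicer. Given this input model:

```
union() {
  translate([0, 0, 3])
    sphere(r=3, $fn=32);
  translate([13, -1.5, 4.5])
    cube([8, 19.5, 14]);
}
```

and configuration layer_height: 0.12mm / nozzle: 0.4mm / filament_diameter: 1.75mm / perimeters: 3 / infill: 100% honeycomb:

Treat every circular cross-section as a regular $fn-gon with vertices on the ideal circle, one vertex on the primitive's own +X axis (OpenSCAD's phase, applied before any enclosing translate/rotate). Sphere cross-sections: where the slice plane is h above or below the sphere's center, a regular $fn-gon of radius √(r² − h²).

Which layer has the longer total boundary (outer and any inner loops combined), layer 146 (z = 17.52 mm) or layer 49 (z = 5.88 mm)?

layer 49 (z = 5.88 mm)

Layer 146 (z = 17.52): the sphere is absent (|z−center|=14.520 > r=3); the 8×19.5 cube at (13, -1.5) contributes its full rectangle (perimeter 55.00 mm); Taking the union: only the 8×19.5 cube at (13, -1.5) is present, so the union is just that shape — boundary = 55.00 mm. So its perimeter = 55.00 mm. Layer 49 (z = 5.88): the r=3 sphere slices to a regular 32-gon of circumradius 0.840 (√(r²−h²) with h=2.88 from center) (perimeter = 2·32·0.840·sin(180°/32) = 5.27 mm); the cube at (13, -1.5) (footprint 8×19.5) is included at this height (perimeter 55.00 mm); Merging all regions: the 2 present regions are separate (no shared area or edge), so areas and boundary lengths simply add and each stays a separate island — boundary = 60.27 mm. So its perimeter = 60.27 mm. Layer 49 is larger (60.27 vs 55.00 mm).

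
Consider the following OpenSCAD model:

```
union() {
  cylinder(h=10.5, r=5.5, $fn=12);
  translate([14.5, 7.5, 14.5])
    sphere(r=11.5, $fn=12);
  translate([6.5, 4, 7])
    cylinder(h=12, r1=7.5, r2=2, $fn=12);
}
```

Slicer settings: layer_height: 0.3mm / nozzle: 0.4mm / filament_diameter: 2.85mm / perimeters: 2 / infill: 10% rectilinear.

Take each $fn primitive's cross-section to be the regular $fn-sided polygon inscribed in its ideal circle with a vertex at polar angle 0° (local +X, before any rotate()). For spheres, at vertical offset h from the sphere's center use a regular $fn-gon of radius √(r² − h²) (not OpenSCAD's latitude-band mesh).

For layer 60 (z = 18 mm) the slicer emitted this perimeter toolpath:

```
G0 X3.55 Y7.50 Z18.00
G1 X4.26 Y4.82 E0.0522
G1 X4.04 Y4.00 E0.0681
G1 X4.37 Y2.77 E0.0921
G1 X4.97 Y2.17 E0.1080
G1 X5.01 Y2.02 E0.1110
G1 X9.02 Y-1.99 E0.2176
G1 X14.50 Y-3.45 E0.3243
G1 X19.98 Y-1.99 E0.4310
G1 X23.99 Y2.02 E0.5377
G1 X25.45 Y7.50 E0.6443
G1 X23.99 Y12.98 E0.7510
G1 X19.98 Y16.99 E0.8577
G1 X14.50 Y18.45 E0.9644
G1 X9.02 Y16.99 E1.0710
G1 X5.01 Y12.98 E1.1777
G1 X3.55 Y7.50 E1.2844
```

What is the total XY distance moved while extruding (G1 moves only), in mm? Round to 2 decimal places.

Sum the Euclidean lengths of each G1 segment: total = 68.28 mm.

68.28 mm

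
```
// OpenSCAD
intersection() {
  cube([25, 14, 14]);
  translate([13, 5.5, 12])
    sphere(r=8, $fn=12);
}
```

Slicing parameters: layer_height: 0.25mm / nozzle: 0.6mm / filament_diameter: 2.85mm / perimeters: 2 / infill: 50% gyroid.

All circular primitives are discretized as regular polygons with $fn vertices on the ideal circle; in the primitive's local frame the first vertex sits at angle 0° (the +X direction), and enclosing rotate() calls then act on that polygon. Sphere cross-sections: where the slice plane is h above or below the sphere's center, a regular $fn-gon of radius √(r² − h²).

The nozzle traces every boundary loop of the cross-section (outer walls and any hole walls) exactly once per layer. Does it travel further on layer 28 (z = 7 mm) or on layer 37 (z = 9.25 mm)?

Layer 28 (z = 7): the cube (footprint 25×14) is included at this height (perimeter 78.00 mm); the r=8 sphere at (13, 5.5) slices to a regular 12-gon of circumradius 6.245 (√(r²−h²) with h=5 from center) (perimeter = 2·12·6.245·sin(180°/12) = 38.79 mm); Taking the intersection: the r=8 sphere at (13, 5.5) partially overlaps the 25×14 cube; clipping to the common part keeps 114.93 mm² — boundary = 38.60 mm. So its perimeter = 38.60 mm. Layer 37 (z = 9.25): the cube is present — its section is the full 25×14 rectangle (perimeter 78.00 mm); the r=8 sphere at (13, 5.5) slices to a regular 12-gon of circumradius 7.512 (√(r²−h²) with h=2.75 from center) (perimeter = 2·12·7.512·sin(180°/12) = 46.67 mm); Taking the intersection: the r=8 sphere at (13, 5.5) partially overlaps the 25×14 cube; clipping to the common part keeps 156.96 mm² — boundary = 45.57 mm. So its perimeter = 45.57 mm. Layer 37 is larger (45.57 vs 38.60 mm).

layer 37 (z = 9.25 mm)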